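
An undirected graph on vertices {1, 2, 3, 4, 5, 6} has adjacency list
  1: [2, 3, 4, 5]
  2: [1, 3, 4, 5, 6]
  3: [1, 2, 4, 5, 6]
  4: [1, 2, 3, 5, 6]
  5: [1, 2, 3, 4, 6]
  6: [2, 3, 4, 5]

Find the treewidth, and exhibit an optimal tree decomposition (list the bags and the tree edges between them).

Treewidth 4.
One optimal decomposition is:
Bags: B1 = {1, 2, 3, 4, 5}  B2 = {2, 3, 4, 5, 6}
Tree: B1–B2

The largest bag has 5 vertices, giving width 4; this decomposition certifies tw(G) ≤ 4. For the lower bound, the 5 vertices {1, 2, 3, 4, 5} are pairwise adjacent, and any tree decomposition puts a clique entirely inside one bag — forcing width ≥ 4. Hence tw(G) = 4 exactly.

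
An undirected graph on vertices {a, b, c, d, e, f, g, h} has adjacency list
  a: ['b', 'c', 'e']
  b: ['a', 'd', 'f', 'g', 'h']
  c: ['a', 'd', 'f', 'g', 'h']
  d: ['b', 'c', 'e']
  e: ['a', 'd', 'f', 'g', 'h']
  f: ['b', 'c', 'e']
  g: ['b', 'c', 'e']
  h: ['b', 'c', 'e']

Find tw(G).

A width-3 tree decomposition is:
Bags: B1 = {b, c, e, f}  B2 = {b, c, e, g}  B3 = {b, c, d, e}  B4 = {b, c, e, h}  B5 = {a, b, c, e}
Tree: B1–B2, B2–B3, B3–B4, B4–B5
Each bag holds 4 vertices, so the decomposition has width 3, which upper-bounds the treewidth. For the lower bound: the 4 vertex sets {b,f}, {c,g}, {e}, {d} are disjoint, each induces a connected subgraph, and every pair is joined by at least one edge of G. Contracting each set to a single vertex therefore yields K_{4} as a minor, and since treewidth is minor-monotone, tw(G) ≥ tw(K_{4}) = 3. The upper and lower bounds meet at 3, so that is the treewidth.

3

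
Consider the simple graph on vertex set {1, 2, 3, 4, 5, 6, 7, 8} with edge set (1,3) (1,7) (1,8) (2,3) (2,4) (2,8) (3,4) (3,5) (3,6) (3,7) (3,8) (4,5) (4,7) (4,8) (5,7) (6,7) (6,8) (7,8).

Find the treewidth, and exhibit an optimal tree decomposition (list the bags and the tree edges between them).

The largest bag has 4 vertices, giving width 3; this decomposition certifies tw(G) ≤ 3. Conversely, {2, 3, 4, 8} is a clique of size 4, and the vertices of any clique must share a bag in every tree decomposition; so some bag has ≥ 4 vertices and tw(G) ≥ 3. Therefore the treewidth is 3.

Treewidth 3.
One such decomposition:
Bags: B1 = {3, 6, 7, 8}  B2 = {3, 4, 7, 8}  B3 = {1, 3, 7, 8}  B4 = {2, 3, 4, 8}  B5 = {3, 4, 5, 7}
Tree: B1–B2, B2–B3, B2–B4, B2–B5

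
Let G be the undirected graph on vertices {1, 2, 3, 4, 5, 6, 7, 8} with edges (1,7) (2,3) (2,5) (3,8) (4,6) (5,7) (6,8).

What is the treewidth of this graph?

A width-1 tree decomposition is:
Bags: B1 = {1, 7}  B2 = {5, 7}  B3 = {2, 5}  B4 = {2, 3}  B5 = {3, 8}  B6 = {6, 8}  B7 = {4, 6}
Tree: B1–B2, B2–B3, B3–B4, B4–B5, B5–B6, B6–B7
Each bag holds 2 vertices, so the decomposition has width 1, which upper-bounds the treewidth. Any graph with an edge has treewidth ≥ 1, and G has the edge 1–7. Combining the bounds, tw(G) = 1.

1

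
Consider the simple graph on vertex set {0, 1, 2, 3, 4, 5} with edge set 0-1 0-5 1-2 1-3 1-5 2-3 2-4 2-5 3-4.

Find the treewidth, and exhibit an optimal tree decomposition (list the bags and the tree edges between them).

Each bag holds 3 vertices, so the decomposition has width 2, which upper-bounds the treewidth. For the lower bound, the 3 vertices {0, 1, 5} are pairwise adjacent, and any tree decomposition puts a clique entirely inside one bag — forcing width ≥ 2. Combining the bounds, tw(G) = 2.

Treewidth 2.
Bags: B1 = {1, 2, 5}  B2 = {1, 2, 3}  B3 = {0, 1, 5}  B4 = {2, 3, 4}
Tree: B1–B2, B1–B3, B2–B4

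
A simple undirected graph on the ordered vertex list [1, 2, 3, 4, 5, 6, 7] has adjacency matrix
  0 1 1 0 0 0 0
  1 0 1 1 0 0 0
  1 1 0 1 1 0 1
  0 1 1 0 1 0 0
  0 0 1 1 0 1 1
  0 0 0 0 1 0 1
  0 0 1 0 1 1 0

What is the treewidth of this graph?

A width-2 tree decomposition is:
Bags: B1 = {5, 6, 7}  B2 = {3, 5, 7}  B3 = {3, 4, 5}  B4 = {2, 3, 4}  B5 = {1, 2, 3}
Tree: B1–B2, B2–B3, B3–B4, B4–B5
Every bag has size at most 3, so the width is 3 − 1 = 2 and tw(G) ≤ 2. On the other hand G contains the 3-clique {1, 2, 3}. A clique must lie in a single bag of any decomposition, so no decomposition can have width below 2. Hence tw(G) = 2 exactly.

2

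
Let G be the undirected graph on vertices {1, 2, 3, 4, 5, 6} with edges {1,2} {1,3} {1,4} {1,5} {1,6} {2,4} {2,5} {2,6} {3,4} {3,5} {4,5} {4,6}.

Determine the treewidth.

A width-3 tree decomposition is:
Bags: B1 = {1, 2, 4, 6}  B2 = {1, 2, 4, 5}  B3 = {1, 3, 4, 5}
Tree: B1–B2, B2–B3
Each bag holds 4 vertices, so the decomposition has width 3, which upper-bounds the treewidth. Conversely, {1, 2, 4, 5} is a clique of size 4, and the vertices of any clique must share a bag in every tree decomposition; so some bag has ≥ 4 vertices and tw(G) ≥ 3. Therefore the treewidth is 3.

3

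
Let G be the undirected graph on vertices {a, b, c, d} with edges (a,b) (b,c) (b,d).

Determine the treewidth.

A width-1 tree decomposition is:
Bags: B1 = {b, c}  B2 = {a, b}  B3 = {b, d}
Tree: B1–B2, B1–B3
Each bag holds 2 vertices, so the decomposition has width 1, which upper-bounds the treewidth. Since G has at least one edge (e.g. b–c), it is not an edgeless graph, so tw(G) ≥ 1. The upper and lower bounds meet at 1, so that is the treewidth.

1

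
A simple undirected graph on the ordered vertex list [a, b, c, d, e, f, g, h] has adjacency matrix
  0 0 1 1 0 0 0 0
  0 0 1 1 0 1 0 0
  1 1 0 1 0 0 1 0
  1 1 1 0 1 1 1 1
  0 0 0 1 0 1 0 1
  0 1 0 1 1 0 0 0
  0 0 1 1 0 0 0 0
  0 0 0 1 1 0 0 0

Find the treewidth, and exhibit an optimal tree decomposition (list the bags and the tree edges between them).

Treewidth 2.
One such decomposition:
Bags: B1 = {a, c, d}  B2 = {b, c, d}  B3 = {b, d, f}  B4 = {d, e, f}  B5 = {c, d, g}  B6 = {d, e, h}
Tree: B1–B2, B2–B3, B3–B4, B1–B5, B4–B6

The largest bag has 3 vertices, giving width 2; this decomposition certifies tw(G) ≤ 2. For the lower bound, the 3 vertices {d, e, h} are pairwise adjacent, and any tree decomposition puts a clique entirely inside one bag — forcing width ≥ 2. Combining the bounds, tw(G) = 2.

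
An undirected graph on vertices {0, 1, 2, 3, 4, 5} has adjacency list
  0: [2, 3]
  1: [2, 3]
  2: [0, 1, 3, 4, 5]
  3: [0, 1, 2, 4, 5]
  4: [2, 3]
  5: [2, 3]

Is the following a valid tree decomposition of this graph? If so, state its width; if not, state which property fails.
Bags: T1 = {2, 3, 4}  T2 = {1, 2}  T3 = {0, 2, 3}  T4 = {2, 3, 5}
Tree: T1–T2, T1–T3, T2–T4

A tree decomposition must satisfy three properties: every vertex lies in some bag; for every edge, both endpoints lie together in some bag; and for every vertex, the bags containing it form a connected subtree. Here edge (3,1) lies in no bag, so the decomposition is invalid.

No — edge (3,1) lies in no bag.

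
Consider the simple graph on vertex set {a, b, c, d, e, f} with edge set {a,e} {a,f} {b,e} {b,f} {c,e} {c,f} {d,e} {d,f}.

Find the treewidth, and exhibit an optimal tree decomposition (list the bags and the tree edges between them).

The largest bag has 3 vertices, giving width 2; this decomposition certifies tw(G) ≤ 2. The edges c–f–a–e–c form a cycle, so G is not a tree and its treewidth is at least 2. The upper and lower bounds meet at 2, so that is the treewidth.

Treewidth 2.
One optimal decomposition is:
Bags: B1 = {c, e, f}  B2 = {a, e, f}  B3 = {d, e, f}  B4 = {b, e, f}
Tree: B1–B2, B2–B3, B3–B4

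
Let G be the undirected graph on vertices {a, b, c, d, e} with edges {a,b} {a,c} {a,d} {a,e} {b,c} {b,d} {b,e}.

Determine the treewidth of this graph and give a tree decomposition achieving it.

Each bag holds 3 vertices, so the decomposition has width 2, which upper-bounds the treewidth. Conversely, {a, b, d} is a clique of size 3, and the vertices of any clique must share a bag in every tree decomposition; so some bag has ≥ 3 vertices and tw(G) ≥ 2. Hence tw(G) = 2 exactly.

Treewidth 2.
One such decomposition:
Bags: B1 = {a, b, e}  B2 = {a, b, c}  B3 = {a, b, d}
Tree: B1–B2, B2–B3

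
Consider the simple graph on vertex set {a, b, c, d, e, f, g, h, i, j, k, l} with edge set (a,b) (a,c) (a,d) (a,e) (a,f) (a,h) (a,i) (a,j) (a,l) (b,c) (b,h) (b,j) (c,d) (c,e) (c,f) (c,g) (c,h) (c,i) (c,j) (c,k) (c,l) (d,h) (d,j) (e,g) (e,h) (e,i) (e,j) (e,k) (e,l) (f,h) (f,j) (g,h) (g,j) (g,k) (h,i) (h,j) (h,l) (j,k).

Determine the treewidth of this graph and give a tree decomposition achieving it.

Treewidth 4.
Bags: B1 = {c, e, g, h, j}  B2 = {a, c, e, h, j}  B3 = {a, c, e, h, l}  B4 = {a, b, c, h, j}  B5 = {a, c, e, h, i}  B6 = {a, c, f, h, j}  B7 = {a, c, d, h, j}  B8 = {c, e, g, j, k}
Tree: B1–B2, B2–B3, B2–B4, B2–B5, B2–B6, B2–B7, B1–B8

Every bag has size at most 5, so the width is 5 − 1 = 4 and tw(G) ≤ 4. For the lower bound, the 5 vertices {c, e, g, h, j} are pairwise adjacent, and any tree decomposition puts a clique entirely inside one bag — forcing width ≥ 4. Therefore the treewidth is 4.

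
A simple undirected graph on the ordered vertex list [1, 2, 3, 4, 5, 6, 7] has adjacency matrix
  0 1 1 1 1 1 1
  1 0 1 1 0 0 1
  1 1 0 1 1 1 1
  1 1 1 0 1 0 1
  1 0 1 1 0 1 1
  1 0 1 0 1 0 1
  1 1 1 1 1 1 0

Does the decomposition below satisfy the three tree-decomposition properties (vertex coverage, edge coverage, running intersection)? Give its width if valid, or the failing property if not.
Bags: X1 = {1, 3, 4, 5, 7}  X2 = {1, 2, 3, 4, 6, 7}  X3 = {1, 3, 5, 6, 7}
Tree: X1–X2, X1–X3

A tree decomposition must satisfy three properties: every vertex lies in some bag; for every edge, both endpoints lie together in some bag; and for every vertex, the bags containing it form a connected subtree. Here bags containing vertex 6 are not connected in the tree, so the decomposition is invalid.

No — bags containing vertex 6 are not connected in the tree.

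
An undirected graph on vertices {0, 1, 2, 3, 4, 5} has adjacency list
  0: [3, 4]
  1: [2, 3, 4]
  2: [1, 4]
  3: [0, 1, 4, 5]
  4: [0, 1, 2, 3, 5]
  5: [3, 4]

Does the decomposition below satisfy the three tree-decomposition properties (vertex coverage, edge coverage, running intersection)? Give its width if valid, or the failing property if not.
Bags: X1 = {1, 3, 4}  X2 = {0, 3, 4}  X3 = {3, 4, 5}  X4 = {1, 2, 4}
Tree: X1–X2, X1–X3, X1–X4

Checking the three conditions: (i) the bags cover all of {0, 1, 2, 3, 4, 5}; (ii) for each edge, some bag contains both endpoints; (iii) the bags containing any fixed vertex form a subtree. All hold, so the decomposition is valid with width 3 − 1 = 2.

Yes; width 2.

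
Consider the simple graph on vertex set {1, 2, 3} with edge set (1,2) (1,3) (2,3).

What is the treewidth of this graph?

A width-2 tree decomposition is:
Bags: B1 = {1, 2, 3}
Tree: (single bag)
With just one bag of size 3, the width is 3 − 1 = 2, so tw(G) ≤ 2. For the lower bound, the 3 vertices {1, 2, 3} are pairwise adjacent, and any tree decomposition puts a clique entirely inside one bag — forcing width ≥ 2. Hence tw(G) = 2 exactly.

2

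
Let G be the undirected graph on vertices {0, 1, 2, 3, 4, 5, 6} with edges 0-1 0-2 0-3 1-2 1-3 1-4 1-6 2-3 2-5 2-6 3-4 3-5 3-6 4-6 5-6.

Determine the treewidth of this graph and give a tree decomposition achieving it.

The largest bag has 4 vertices, giving width 3; this decomposition certifies tw(G) ≤ 3. On the other hand G contains the 4-clique {0, 1, 2, 3}. A clique must lie in a single bag of any decomposition, so no decomposition can have width below 3. Combining the bounds, tw(G) = 3.

Treewidth 3.
One such decomposition:
Bags: B1 = {2, 3, 5, 6}  B2 = {1, 2, 3, 6}  B3 = {1, 3, 4, 6}  B4 = {0, 1, 2, 3}
Tree: B1–B2, B2–B3, B2–B4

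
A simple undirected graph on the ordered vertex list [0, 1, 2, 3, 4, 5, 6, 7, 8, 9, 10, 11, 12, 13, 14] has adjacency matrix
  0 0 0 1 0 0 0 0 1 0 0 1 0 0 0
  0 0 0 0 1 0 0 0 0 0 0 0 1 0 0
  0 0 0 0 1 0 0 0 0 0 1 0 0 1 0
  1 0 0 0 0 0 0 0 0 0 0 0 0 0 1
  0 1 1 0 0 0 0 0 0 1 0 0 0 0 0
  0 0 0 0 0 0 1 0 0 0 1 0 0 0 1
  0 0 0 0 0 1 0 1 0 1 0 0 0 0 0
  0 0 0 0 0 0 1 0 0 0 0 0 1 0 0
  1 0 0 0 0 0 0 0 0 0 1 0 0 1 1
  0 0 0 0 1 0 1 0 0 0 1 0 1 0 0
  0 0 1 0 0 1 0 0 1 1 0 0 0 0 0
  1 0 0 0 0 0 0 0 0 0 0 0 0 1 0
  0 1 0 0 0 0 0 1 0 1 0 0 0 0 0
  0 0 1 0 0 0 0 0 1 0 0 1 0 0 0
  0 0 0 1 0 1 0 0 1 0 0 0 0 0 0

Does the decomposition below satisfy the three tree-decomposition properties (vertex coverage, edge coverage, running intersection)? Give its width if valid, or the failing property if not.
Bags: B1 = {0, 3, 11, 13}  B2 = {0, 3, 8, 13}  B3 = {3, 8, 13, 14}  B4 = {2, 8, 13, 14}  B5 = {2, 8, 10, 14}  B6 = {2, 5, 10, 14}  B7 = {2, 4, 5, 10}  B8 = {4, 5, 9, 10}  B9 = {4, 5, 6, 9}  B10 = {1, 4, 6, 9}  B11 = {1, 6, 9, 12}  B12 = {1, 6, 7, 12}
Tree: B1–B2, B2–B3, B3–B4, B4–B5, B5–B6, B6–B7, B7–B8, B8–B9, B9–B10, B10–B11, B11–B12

Checking the three conditions: (i) the bags cover all of {0, 1, 2, 3, 4, 5, 6, 7, 8, 9, 10, 11, 12, 13, 14}; (ii) for each edge, some bag contains both endpoints; (iii) the bags containing any fixed vertex form a subtree. All hold, so the decomposition is valid with width 4 − 1 = 3.

Yes; width 3.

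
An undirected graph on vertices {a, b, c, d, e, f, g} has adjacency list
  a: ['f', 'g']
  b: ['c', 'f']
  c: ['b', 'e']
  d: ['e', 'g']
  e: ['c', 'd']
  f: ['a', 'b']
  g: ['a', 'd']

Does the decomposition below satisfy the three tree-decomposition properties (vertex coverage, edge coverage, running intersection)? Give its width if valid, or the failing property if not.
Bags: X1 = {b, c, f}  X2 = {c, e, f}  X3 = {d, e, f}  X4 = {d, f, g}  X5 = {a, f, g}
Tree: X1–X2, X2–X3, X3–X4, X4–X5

Yes; width 2.

Checking the three conditions: (i) the bags cover all of {a, b, c, d, e, f, g}; (ii) for each edge, some bag contains both endpoints; (iii) the bags containing any fixed vertex form a subtree. All hold, so the decomposition is valid with width 3 − 1 = 2.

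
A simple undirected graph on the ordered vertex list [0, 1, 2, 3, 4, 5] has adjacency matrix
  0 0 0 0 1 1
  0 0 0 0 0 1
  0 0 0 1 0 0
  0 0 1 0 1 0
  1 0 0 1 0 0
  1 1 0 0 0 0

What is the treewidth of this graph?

A width-1 tree decomposition is:
Bags: B1 = {1, 5}  B2 = {0, 5}  B3 = {0, 4}  B4 = {3, 4}  B5 = {2, 3}
Tree: B1–B2, B2–B3, B3–B4, B4–B5
The largest bag has 2 vertices, giving width 1; this decomposition certifies tw(G) ≤ 1. Since G has at least one edge (e.g. 1–5), it is not an edgeless graph, so tw(G) ≥ 1. Hence tw(G) = 1 exactly.

1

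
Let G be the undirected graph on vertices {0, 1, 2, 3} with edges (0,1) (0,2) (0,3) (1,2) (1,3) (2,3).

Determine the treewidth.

A width-3 tree decomposition is:
Bags: B1 = {0, 1, 2, 3}
Tree: (single bag)
A single bag containing all 4 vertices is trivially a valid decomposition of width 3. On the other hand G contains the 4-clique {0, 1, 2, 3}. A clique must lie in a single bag of any decomposition, so no decomposition can have width below 3. Hence tw(G) = 3 exactly.

3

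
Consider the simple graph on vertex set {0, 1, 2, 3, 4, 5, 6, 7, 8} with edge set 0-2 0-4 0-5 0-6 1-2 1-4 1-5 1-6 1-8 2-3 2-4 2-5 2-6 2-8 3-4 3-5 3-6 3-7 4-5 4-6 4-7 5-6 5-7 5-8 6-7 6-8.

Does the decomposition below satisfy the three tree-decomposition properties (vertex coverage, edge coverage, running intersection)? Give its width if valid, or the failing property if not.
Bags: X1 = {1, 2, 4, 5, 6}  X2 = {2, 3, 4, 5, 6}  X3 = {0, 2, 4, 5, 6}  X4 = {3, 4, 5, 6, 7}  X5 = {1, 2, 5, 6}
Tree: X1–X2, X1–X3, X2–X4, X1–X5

No — vertex 8 appears in no bag.

A tree decomposition must satisfy three properties: every vertex lies in some bag; for every edge, both endpoints lie together in some bag; and for every vertex, the bags containing it form a connected subtree. Here vertex 8 appears in no bag, so the decomposition is invalid.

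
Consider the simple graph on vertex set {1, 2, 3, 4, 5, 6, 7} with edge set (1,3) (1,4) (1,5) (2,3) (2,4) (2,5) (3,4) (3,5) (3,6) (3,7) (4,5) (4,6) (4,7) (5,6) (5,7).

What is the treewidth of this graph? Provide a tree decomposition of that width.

Treewidth 3.
One optimal decomposition is:
Bags: B1 = {3, 4, 5, 7}  B2 = {2, 3, 4, 5}  B3 = {3, 4, 5, 6}  B4 = {1, 3, 4, 5}
Tree: B1–B2, B1–B3, B3–B4

Each bag holds 4 vertices, so the decomposition has width 3, which upper-bounds the treewidth. On the other hand G contains the 4-clique {1, 3, 4, 5}. A clique must lie in a single bag of any decomposition, so no decomposition can have width below 3. The upper and lower bounds meet at 3, so that is the treewidth.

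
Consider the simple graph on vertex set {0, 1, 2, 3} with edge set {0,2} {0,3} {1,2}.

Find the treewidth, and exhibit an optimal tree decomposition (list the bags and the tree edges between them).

Every bag has size at most 2, so the width is 2 − 1 = 1 and tw(G) ≤ 1. Since G has at least one edge (e.g. 0–2), it is not an edgeless graph, so tw(G) ≥ 1. The upper and lower bounds meet at 1, so that is the treewidth.

Treewidth 1.
One optimal decomposition is:
Bags: B1 = {0, 2}  B2 = {0, 3}  B3 = {1, 2}
Tree: B1–B2, B1–B3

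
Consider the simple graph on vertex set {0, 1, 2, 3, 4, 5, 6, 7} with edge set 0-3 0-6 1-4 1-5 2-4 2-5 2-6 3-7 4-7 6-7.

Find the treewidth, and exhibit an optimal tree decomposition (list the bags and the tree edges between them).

The largest bag has 3 vertices, giving width 2; this decomposition certifies tw(G) ≤ 2. For the lower bound, G contains the cycle 3–0–6–7–3, so G is not a forest; only forests have treewidth ≤ 1, hence tw(G) ≥ 2. Hence tw(G) = 2 exactly.

Treewidth 2.
One optimal decomposition is:
Bags: B1 = {0, 3, 7}  B2 = {0, 6, 7}  B3 = {4, 6, 7}  B4 = {2, 4, 6}  B5 = {1, 2, 4}  B6 = {1, 2, 5}
Tree: B1–B2, B2–B3, B3–B4, B4–B5, B5–B6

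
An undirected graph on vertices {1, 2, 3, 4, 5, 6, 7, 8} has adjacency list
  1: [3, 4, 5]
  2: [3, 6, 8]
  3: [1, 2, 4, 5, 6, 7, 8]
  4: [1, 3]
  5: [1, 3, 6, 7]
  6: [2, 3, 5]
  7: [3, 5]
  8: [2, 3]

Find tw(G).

2

A width-2 tree decomposition is:
Bags: B1 = {3, 5, 6}  B2 = {1, 3, 5}  B3 = {2, 3, 6}  B4 = {3, 5, 7}  B5 = {1, 3, 4}  B6 = {2, 3, 8}
Tree: B1–B2, B1–B3, B1–B4, B2–B5, B3–B6
Every bag has size at most 3, so the width is 3 − 1 = 2 and tw(G) ≤ 2. On the other hand G contains the 3-clique {2, 3, 8}. A clique must lie in a single bag of any decomposition, so no decomposition can have width below 2. Combining the bounds, tw(G) = 2.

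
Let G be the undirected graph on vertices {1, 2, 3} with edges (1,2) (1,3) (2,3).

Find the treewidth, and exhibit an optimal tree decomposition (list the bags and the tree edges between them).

Treewidth 2.
Bags: B1 = {1, 2, 3}
Tree: (single bag)

With just one bag of size 3, the width is 3 − 1 = 2, so tw(G) ≤ 2. On the other hand G contains the 3-clique {1, 2, 3}. A clique must lie in a single bag of any decomposition, so no decomposition can have width below 2. Therefore the treewidth is 2.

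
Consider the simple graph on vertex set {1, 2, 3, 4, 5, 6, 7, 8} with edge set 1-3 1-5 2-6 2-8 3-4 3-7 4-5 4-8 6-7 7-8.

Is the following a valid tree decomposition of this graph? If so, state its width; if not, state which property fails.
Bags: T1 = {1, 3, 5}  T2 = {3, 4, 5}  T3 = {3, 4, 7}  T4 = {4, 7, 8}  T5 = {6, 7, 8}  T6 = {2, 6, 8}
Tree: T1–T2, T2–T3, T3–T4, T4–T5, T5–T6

Checking the three conditions: (i) the bags cover all of {1, 2, 3, 4, 5, 6, 7, 8}; (ii) for each edge, some bag contains both endpoints; (iii) the bags containing any fixed vertex form a subtree. All hold, so the decomposition is valid with width 3 − 1 = 2.

Yes; width 2.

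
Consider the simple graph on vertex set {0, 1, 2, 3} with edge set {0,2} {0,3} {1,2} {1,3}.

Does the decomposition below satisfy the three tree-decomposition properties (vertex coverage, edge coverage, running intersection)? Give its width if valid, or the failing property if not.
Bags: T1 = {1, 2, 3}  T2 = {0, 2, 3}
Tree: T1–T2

Vertex coverage: the bags together contain {0, 1, 2, 3}, the full vertex set. Edge coverage: each edge of G has both endpoints in at least one bag. Running intersection: for every vertex, the bags containing it form a connected subtree. All three properties hold, so this is a valid tree decomposition of width max|bag| − 1 = 2, and hence tw(G) ≤ 2.

Yes; width 2.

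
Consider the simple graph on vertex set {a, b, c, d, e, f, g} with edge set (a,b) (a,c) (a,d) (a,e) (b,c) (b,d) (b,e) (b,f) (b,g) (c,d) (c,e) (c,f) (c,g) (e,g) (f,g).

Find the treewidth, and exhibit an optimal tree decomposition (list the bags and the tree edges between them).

Every bag has size at most 4, so the width is 4 − 1 = 3 and tw(G) ≤ 3. For the lower bound, the 4 vertices {a, b, c, d} are pairwise adjacent, and any tree decomposition puts a clique entirely inside one bag — forcing width ≥ 3. Combining the bounds, tw(G) = 3.

Treewidth 3.
One such decomposition:
Bags: B1 = {a, b, c, e}  B2 = {b, c, e, g}  B3 = {a, b, c, d}  B4 = {b, c, f, g}
Tree: B1–B2, B1–B3, B2–B4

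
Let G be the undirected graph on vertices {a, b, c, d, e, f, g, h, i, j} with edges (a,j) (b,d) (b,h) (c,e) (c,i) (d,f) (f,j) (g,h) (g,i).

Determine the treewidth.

A width-1 tree decomposition is:
Bags: B1 = {a, j}  B2 = {f, j}  B3 = {d, f}  B4 = {b, d}  B5 = {b, h}  B6 = {g, h}  B7 = {g, i}  B8 = {c, i}  B9 = {c, e}
Tree: B1–B2, B2–B3, B3–B4, B4–B5, B5–B6, B6–B7, B7–B8, B8–B9
Each bag holds 2 vertices, so the decomposition has width 1, which upper-bounds the treewidth. Any graph with an edge has treewidth ≥ 1, and G has the edge a–j. The upper and lower bounds meet at 1, so that is the treewidth.

1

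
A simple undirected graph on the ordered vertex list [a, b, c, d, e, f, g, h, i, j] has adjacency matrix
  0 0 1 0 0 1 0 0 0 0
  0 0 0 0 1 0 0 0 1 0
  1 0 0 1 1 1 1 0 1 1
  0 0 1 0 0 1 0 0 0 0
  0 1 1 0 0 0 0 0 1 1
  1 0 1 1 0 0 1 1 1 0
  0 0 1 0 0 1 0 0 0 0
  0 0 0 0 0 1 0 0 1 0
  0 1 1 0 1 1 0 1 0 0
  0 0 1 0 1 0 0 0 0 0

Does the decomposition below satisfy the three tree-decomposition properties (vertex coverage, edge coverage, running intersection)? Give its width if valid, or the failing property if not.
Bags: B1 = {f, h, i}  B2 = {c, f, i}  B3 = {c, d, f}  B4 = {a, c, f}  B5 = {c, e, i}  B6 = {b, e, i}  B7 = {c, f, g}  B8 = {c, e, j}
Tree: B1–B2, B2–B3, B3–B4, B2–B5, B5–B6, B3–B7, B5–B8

Yes; width 2.

Vertex coverage: the bags together contain {a, b, c, d, e, f, g, h, i, j}, the full vertex set. Edge coverage: each edge of G has both endpoints in at least one bag. Running intersection: for every vertex, the bags containing it form a connected subtree. All three properties hold, so this is a valid tree decomposition of width max|bag| − 1 = 2, and hence tw(G) ≤ 2.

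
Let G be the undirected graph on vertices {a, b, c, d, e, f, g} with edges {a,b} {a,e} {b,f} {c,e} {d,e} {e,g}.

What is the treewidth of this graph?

1

A width-1 tree decomposition is:
Bags: B1 = {e, g}  B2 = {a, e}  B3 = {d, e}  B4 = {a, b}  B5 = {b, f}  B6 = {c, e}
Tree: B1–B2, B2–B3, B2–B4, B4–B5, B3–B6
Every bag has size at most 2, so the width is 2 − 1 = 1 and tw(G) ≤ 1. Since G has at least one edge (e.g. e–g), it is not an edgeless graph, so tw(G) ≥ 1. The upper and lower bounds meet at 1, so that is the treewidth.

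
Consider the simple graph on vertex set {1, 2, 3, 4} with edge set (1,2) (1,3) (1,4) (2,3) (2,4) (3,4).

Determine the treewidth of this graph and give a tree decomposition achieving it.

Treewidth 3.
One such decomposition:
Bags: B1 = {1, 2, 3, 4}
Tree: (single bag)

A single bag containing all 4 vertices is trivially a valid decomposition of width 3. For the lower bound, the 4 vertices {1, 2, 3, 4} are pairwise adjacent, and any tree decomposition puts a clique entirely inside one bag — forcing width ≥ 3. Hence tw(G) = 3 exactly.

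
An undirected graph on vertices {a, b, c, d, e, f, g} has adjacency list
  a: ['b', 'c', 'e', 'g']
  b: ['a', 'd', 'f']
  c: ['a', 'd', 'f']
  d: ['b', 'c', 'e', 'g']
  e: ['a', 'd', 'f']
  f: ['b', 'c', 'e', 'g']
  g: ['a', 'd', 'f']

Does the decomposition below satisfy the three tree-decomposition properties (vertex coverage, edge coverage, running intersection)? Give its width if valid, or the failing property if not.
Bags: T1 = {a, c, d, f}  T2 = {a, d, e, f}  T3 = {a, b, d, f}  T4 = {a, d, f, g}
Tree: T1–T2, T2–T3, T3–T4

Yes; width 3.

Every vertex of G appears in some bag (union = {a, b, c, d, e, f, g}); every edge is covered by a bag; and for each vertex v the set of bags containing v is connected in the bag tree. The decomposition is therefore valid. The largest bag has 4 vertices, so the width is 3.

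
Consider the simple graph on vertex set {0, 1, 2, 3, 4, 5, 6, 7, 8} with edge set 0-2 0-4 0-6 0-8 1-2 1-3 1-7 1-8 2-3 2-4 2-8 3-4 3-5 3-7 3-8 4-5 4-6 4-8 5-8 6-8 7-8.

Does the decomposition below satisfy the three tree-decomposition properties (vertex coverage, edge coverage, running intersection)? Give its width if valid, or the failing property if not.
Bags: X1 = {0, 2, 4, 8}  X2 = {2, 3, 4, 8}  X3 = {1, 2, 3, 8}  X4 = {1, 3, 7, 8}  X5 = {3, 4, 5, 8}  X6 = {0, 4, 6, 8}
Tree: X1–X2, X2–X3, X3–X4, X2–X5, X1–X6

Every vertex of G appears in some bag (union = {0, 1, 2, 3, 4, 5, 6, 7, 8}); every edge is covered by a bag; and for each vertex v the set of bags containing v is connected in the bag tree. The decomposition is therefore valid. The largest bag has 4 vertices, so the width is 3.

Yes; width 3.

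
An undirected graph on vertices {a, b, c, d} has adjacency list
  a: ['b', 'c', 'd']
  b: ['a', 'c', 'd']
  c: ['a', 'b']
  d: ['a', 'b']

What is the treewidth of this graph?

A width-2 tree decomposition is:
Bags: B1 = {a, b, d}  B2 = {a, b, c}
Tree: B1–B2
Every bag has size at most 3, so the width is 3 − 1 = 2 and tw(G) ≤ 2. Conversely, {a, b, d} is a clique of size 3, and the vertices of any clique must share a bag in every tree decomposition; so some bag has ≥ 3 vertices and tw(G) ≥ 2. Hence tw(G) = 2 exactly.

2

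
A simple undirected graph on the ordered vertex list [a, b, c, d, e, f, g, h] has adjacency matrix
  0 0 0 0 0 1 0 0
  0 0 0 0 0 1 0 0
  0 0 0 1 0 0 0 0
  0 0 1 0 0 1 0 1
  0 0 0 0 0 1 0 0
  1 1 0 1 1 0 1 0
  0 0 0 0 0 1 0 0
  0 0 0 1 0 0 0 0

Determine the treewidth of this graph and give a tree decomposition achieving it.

The largest bag has 2 vertices, giving width 1; this decomposition certifies tw(G) ≤ 1. G has an edge, so its treewidth is at least 1. Therefore the treewidth is 1.

Treewidth 1.
One such decomposition:
Bags: B1 = {d, f}  B2 = {c, d}  B3 = {e, f}  B4 = {f, g}  B5 = {b, f}  B6 = {d, h}  B7 = {a, f}
Tree: B1–B2, B1–B3, B1–B4, B4–B5, B1–B6, B5–B7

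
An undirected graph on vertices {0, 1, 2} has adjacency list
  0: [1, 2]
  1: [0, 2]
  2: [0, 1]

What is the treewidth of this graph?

2

A width-2 tree decomposition is:
Bags: B1 = {0, 1, 2}
Tree: (single bag)
With just one bag of size 3, the width is 3 − 1 = 2, so tw(G) ≤ 2. Conversely, {0, 1, 2} is a clique of size 3, and the vertices of any clique must share a bag in every tree decomposition; so some bag has ≥ 3 vertices and tw(G) ≥ 2. Therefore the treewidth is 2.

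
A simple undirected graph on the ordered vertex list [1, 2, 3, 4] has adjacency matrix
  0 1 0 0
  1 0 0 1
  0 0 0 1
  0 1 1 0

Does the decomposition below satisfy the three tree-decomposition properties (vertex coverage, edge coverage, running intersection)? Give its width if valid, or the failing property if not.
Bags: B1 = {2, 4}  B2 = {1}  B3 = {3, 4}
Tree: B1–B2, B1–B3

No — edge (2,1) lies in no bag.

A tree decomposition must satisfy three properties: every vertex lies in some bag; for every edge, both endpoints lie together in some bag; and for every vertex, the bags containing it form a connected subtree. Here edge (2,1) lies in no bag, so the decomposition is invalid.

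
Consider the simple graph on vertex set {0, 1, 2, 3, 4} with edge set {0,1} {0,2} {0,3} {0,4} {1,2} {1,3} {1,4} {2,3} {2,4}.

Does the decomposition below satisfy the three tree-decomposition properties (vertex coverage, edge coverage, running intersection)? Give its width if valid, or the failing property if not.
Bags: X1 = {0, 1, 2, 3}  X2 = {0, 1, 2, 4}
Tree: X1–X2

Yes; width 3.

Every vertex of G appears in some bag (union = {0, 1, 2, 3, 4}); every edge is covered by a bag; and for each vertex v the set of bags containing v is connected in the bag tree. The decomposition is therefore valid. The largest bag has 4 vertices, so the width is 3.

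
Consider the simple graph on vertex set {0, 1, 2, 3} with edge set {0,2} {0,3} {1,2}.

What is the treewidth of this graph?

1

A width-1 tree decomposition is:
Bags: B1 = {1, 2}  B2 = {0, 2}  B3 = {0, 3}
Tree: B1–B2, B2–B3
Every bag has size at most 2, so the width is 2 − 1 = 1 and tw(G) ≤ 1. Since G has at least one edge (e.g. 1–2), it is not an edgeless graph, so tw(G) ≥ 1. The upper and lower bounds meet at 1, so that is the treewidth.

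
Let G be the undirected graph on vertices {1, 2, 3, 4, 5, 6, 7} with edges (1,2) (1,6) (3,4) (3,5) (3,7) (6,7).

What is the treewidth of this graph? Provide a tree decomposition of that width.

Treewidth 1.
One optimal decomposition is:
Bags: B1 = {6, 7}  B2 = {1, 6}  B3 = {3, 7}  B4 = {1, 2}  B5 = {3, 5}  B6 = {3, 4}
Tree: B1–B2, B1–B3, B2–B4, B3–B5, B5–B6

Every bag has size at most 2, so the width is 2 − 1 = 1 and tw(G) ≤ 1. Any graph with an edge has treewidth ≥ 1, and G has the edge 6–7. The upper and lower bounds meet at 1, so that is the treewidth.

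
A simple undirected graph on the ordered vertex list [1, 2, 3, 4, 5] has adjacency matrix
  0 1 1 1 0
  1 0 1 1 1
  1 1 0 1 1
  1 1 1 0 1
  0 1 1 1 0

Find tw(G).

3

A width-3 tree decomposition is:
Bags: B1 = {2, 3, 4, 5}  B2 = {1, 2, 3, 4}
Tree: B1–B2
The largest bag has 4 vertices, giving width 3; this decomposition certifies tw(G) ≤ 3. Conversely, {1, 2, 3, 4} is a clique of size 4, and the vertices of any clique must share a bag in every tree decomposition; so some bag has ≥ 4 vertices and tw(G) ≥ 3. Combining the bounds, tw(G) = 3.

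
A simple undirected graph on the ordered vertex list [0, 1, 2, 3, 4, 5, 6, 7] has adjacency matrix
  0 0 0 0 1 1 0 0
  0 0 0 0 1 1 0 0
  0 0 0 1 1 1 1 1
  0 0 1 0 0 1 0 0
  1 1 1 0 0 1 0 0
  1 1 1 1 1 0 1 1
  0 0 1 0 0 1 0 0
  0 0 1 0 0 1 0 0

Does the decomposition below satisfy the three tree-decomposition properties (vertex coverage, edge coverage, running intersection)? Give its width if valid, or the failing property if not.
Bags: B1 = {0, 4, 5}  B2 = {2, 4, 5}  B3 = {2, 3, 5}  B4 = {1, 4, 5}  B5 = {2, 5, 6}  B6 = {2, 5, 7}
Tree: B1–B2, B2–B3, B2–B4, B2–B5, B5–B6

Vertex coverage: the bags together contain {0, 1, 2, 3, 4, 5, 6, 7}, the full vertex set. Edge coverage: each edge of G has both endpoints in at least one bag. Running intersection: for every vertex, the bags containing it form a connected subtree. All three properties hold, so this is a valid tree decomposition of width max|bag| − 1 = 2, and hence tw(G) ≤ 2.

Yes; width 2.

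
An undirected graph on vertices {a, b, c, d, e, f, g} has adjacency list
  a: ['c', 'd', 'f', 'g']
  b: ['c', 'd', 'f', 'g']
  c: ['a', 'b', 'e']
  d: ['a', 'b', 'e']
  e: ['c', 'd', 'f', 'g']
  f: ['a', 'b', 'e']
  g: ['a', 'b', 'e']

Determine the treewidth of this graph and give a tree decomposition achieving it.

The largest bag has 4 vertices, giving width 3; this decomposition certifies tw(G) ≤ 3. For the lower bound: the 4 vertex sets {e,f}, {a,d}, {b}, {g} are disjoint, each induces a connected subgraph, and every pair is joined by at least one edge of G. Contracting each set to a single vertex therefore yields K_{4} as a minor, and since treewidth is minor-monotone, tw(G) ≥ tw(K_{4}) = 3. Hence tw(G) = 3 exactly.

Treewidth 3.
One optimal decomposition is:
Bags: B1 = {a, b, e, f}  B2 = {a, b, d, e}  B3 = {a, b, e, g}  B4 = {a, b, c, e}
Tree: B1–B2, B2–B3, B3–B4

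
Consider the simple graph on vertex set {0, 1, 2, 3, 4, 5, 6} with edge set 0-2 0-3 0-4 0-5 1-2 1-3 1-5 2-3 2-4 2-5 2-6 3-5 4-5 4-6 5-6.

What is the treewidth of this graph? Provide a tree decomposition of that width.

Treewidth 3.
Bags: B1 = {2, 4, 5, 6}  B2 = {0, 2, 4, 5}  B3 = {0, 2, 3, 5}  B4 = {1, 2, 3, 5}
Tree: B1–B2, B2–B3, B3–B4

The largest bag has 4 vertices, giving width 3; this decomposition certifies tw(G) ≤ 3. For the lower bound, the 4 vertices {0, 2, 3, 5} are pairwise adjacent, and any tree decomposition puts a clique entirely inside one bag — forcing width ≥ 3. The upper and lower bounds meet at 3, so that is the treewidth.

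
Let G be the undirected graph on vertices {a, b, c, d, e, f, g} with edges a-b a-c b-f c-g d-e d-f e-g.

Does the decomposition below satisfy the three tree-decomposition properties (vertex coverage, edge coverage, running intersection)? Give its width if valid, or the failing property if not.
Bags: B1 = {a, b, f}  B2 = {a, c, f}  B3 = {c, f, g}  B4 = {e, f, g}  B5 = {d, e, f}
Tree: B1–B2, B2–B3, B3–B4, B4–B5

Yes; width 2.

Every vertex of G appears in some bag (union = {a, b, c, d, e, f, g}); every edge is covered by a bag; and for each vertex v the set of bags containing v is connected in the bag tree. The decomposition is therefore valid. The largest bag has 3 vertices, so the width is 2.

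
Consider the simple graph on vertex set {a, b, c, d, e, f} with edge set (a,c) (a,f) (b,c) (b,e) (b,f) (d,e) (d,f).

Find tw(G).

2

A width-2 tree decomposition is:
Bags: B1 = {d, e, f}  B2 = {b, e, f}  B3 = {a, b, f}  B4 = {a, b, c}
Tree: B1–B2, B2–B3, B3–B4
Each bag holds 3 vertices, so the decomposition has width 2, which upper-bounds the treewidth. The edges d–e–b–f–d form a cycle, so G is not a tree and its treewidth is at least 2. Combining the bounds, tw(G) = 2.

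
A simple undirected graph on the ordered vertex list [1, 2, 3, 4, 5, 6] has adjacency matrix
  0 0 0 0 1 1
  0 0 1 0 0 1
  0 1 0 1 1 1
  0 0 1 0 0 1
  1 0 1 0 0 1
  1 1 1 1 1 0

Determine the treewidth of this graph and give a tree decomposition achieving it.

Treewidth 2.
One optimal decomposition is:
Bags: B1 = {3, 5, 6}  B2 = {3, 4, 6}  B3 = {2, 3, 6}  B4 = {1, 5, 6}
Tree: B1–B2, B2–B3, B1–B4

The largest bag has 3 vertices, giving width 2; this decomposition certifies tw(G) ≤ 2. Conversely, {1, 5, 6} is a clique of size 3, and the vertices of any clique must share a bag in every tree decomposition; so some bag has ≥ 3 vertices and tw(G) ≥ 2. Hence tw(G) = 2 exactly.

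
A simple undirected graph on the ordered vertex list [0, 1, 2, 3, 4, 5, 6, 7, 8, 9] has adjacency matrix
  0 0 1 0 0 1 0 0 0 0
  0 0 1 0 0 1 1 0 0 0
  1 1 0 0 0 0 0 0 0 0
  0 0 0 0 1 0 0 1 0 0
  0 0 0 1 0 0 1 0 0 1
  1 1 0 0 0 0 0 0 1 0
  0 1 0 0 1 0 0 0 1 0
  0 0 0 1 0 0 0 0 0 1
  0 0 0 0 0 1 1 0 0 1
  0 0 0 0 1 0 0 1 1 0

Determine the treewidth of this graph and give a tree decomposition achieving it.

Treewidth 2.
One such decomposition:
Bags: B1 = {0, 2, 5}  B2 = {1, 2, 5}  B3 = {1, 5, 8}  B4 = {1, 6, 8}  B5 = {6, 8, 9}  B6 = {4, 6, 9}  B7 = {4, 7, 9}  B8 = {3, 4, 7}
Tree: B1–B2, B2–B3, B3–B4, B4–B5, B5–B6, B6–B7, B7–B8

The largest bag has 3 vertices, giving width 2; this decomposition certifies tw(G) ≤ 2. Since 0–2–1–5–0 is a cycle in G, G is not acyclic. Forests are exactly the graphs of treewidth ≤ 1, so tw(G) ≥ 2. Combining the bounds, tw(G) = 2.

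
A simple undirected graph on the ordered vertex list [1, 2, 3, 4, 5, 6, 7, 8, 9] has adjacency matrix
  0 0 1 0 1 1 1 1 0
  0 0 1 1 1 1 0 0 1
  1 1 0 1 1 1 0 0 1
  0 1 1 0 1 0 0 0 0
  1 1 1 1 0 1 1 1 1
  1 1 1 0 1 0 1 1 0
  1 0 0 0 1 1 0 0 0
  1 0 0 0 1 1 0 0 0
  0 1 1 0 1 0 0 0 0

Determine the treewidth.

3

A width-3 tree decomposition is:
Bags: B1 = {1, 5, 6, 8}  B2 = {1, 3, 5, 6}  B3 = {1, 5, 6, 7}  B4 = {2, 3, 5, 6}  B5 = {2, 3, 4, 5}  B6 = {2, 3, 5, 9}
Tree: B1–B2, B1–B3, B2–B4, B4–B5, B5–B6
Each bag holds 4 vertices, so the decomposition has width 3, which upper-bounds the treewidth. On the other hand G contains the 4-clique {1, 5, 6, 8}. A clique must lie in a single bag of any decomposition, so no decomposition can have width below 3. Hence tw(G) = 3 exactly.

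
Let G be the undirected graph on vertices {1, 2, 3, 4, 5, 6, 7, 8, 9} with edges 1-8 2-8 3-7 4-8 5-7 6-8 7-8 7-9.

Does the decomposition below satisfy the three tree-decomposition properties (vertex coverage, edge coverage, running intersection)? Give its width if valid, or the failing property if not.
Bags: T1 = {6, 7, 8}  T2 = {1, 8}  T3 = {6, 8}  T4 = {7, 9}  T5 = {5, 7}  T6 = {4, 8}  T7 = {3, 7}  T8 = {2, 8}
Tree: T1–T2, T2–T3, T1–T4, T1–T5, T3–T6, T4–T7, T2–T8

A tree decomposition must satisfy three properties: every vertex lies in some bag; for every edge, both endpoints lie together in some bag; and for every vertex, the bags containing it form a connected subtree. Here bags containing vertex 6 are not connected in the tree, so the decomposition is invalid.

No — bags containing vertex 6 are not connected in the tree.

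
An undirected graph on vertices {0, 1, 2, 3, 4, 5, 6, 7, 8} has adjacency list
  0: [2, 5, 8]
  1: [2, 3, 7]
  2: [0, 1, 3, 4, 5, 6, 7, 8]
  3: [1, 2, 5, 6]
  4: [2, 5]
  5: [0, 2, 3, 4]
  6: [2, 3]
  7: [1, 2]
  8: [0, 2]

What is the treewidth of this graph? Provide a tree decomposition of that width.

Every bag has size at most 3, so the width is 3 − 1 = 2 and tw(G) ≤ 2. Conversely, {0, 2, 8} is a clique of size 3, and the vertices of any clique must share a bag in every tree decomposition; so some bag has ≥ 3 vertices and tw(G) ≥ 2. Therefore the treewidth is 2.

Treewidth 2.
One optimal decomposition is:
Bags: B1 = {0, 2, 5}  B2 = {2, 3, 5}  B3 = {0, 2, 8}  B4 = {2, 3, 6}  B5 = {1, 2, 3}  B6 = {2, 4, 5}  B7 = {1, 2, 7}
Tree: B1–B2, B1–B3, B2–B4, B4–B5, B2–B6, B5–B7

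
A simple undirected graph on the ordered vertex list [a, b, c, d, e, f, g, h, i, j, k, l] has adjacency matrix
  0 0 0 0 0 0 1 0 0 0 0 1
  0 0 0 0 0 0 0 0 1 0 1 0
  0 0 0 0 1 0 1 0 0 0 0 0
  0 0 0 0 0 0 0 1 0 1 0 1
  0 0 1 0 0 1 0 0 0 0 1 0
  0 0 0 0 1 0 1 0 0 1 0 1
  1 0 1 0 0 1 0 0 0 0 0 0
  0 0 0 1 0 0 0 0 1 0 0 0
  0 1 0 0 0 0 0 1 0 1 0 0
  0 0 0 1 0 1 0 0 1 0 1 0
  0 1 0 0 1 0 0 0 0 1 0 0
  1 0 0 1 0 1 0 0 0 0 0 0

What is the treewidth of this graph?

A width-3 tree decomposition is:
Bags: B1 = {b, h, i, k}  B2 = {h, i, j, k}  B3 = {d, h, j, k}  B4 = {d, e, j, k}  B5 = {d, e, f, j}  B6 = {d, e, f, l}  B7 = {c, e, f, l}  B8 = {c, f, g, l}  B9 = {a, c, g, l}
Tree: B1–B2, B2–B3, B3–B4, B4–B5, B5–B6, B6–B7, B7–B8, B8–B9
Every bag has size at most 4, so the width is 4 − 1 = 3 and tw(G) ≤ 3. For the lower bound: the 4 vertex sets {b,h,i}, {k}, {j}, {d,e,f,l} are disjoint, each induces a connected subgraph, and every pair is joined by at least one edge of G. Contracting each set to a single vertex therefore yields K_{4} as a minor, and since treewidth is minor-monotone, tw(G) ≥ tw(K_{4}) = 3. Therefore the treewidth is 3.

3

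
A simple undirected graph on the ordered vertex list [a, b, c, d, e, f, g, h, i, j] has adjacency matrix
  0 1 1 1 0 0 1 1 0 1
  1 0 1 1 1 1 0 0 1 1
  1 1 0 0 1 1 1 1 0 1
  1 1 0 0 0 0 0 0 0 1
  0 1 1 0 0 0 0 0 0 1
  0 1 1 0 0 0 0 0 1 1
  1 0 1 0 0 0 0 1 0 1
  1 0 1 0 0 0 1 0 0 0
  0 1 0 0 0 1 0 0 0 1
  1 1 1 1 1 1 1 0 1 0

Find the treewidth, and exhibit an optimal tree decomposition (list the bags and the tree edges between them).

Treewidth 3.
One optimal decomposition is:
Bags: B1 = {a, c, g, j}  B2 = {a, b, c, j}  B3 = {b, c, f, j}  B4 = {a, c, g, h}  B5 = {b, f, i, j}  B6 = {a, b, d, j}  B7 = {b, c, e, j}
Tree: B1–B2, B2–B3, B1–B4, B3–B5, B2–B6, B3–B7

Every bag has size at most 4, so the width is 4 − 1 = 3 and tw(G) ≤ 3. For the lower bound, the 4 vertices {a, c, g, j} are pairwise adjacent, and any tree decomposition puts a clique entirely inside one bag — forcing width ≥ 3. Therefore the treewidth is 3.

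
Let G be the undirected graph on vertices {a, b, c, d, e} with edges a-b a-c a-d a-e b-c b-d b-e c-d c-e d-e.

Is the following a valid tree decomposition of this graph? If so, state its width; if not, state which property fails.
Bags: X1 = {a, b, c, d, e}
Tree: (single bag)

Vertex coverage: the bags together contain {a, b, c, d, e}, the full vertex set. Edge coverage: each edge of G has both endpoints in at least one bag. Running intersection: for every vertex, the bags containing it form a connected subtree. All three properties hold, so this is a valid tree decomposition of width max|bag| − 1 = 4, and hence tw(G) ≤ 4.

Yes; width 4.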